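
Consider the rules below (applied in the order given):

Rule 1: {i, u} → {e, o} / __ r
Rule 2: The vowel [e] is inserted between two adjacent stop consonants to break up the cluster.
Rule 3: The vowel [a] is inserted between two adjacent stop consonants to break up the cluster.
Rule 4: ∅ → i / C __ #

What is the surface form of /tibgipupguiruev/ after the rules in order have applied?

tibegipupegueruevi

Rule 1 (pre-rhotic lowering): /i/ is a high vowel immediately before /r/, so it lowers to [e]. /tibgipupguiruev/ → tibgipupgueruev.
Rule 2 (stop-cluster e-epenthesis): /b/ and /g/ form a stop–stop cluster, so [e] is inserted between them. /p/ and /g/ form a stop–stop cluster, so [e] is inserted between them. /tibgipupgueruev/ → tibegipupegueruev.
Rule 3 (stop-cluster a-epenthesis): no segment meets the environment; /tibegipupegueruev/ is unchanged.
Rule 4 (final i-epenthesis): the form ends in the consonant /v/, so [i] is inserted word-finally. /tibegipupegueruev/ → tibegipupegueruevi.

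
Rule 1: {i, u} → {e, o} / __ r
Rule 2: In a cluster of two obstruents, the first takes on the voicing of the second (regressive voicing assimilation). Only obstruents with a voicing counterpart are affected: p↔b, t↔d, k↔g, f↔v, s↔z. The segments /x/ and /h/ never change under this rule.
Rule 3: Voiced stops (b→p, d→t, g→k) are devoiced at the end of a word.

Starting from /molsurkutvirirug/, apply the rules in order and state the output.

Rule 1 (pre-rhotic lowering): /u/ is a high vowel immediately before /r/, so it lowers to [o]. /i/ is a high vowel immediately before /r/, so it lowers to [e]. /i/ is a high vowel immediately before /r/, so it lowers to [e]. /molsurkutvirirug/ → molsorkutvererug.
Rule 2 (regressive voicing assimilation): /t/ precedes the voiced obstruent /v/, so it voices to [d] by assimilation. /molsorkutvererug/ → molsorkudvererug.
Rule 3 (final devoicing): /g/ is a voiced stop in word-final position, so it devoices to [k]. /molsorkudvererug/ → molsorkudvereruk.

molsorkudvereruk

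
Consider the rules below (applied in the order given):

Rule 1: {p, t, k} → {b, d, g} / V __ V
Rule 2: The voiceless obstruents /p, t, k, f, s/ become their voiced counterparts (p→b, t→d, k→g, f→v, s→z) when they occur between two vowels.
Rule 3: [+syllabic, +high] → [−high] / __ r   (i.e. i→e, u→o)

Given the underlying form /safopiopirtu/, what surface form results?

savobiobertu

Rule 1 (intervocalic voicing): /p/ is a voiceless stop between vowels /o/ and /i/, so it voices to [b]. /p/ is a voiceless stop between vowels /o/ and /i/, so it voices to [b]. /safopiopirtu/ → safobiobirtu.
Rule 2 (intervocalic voicing): /f/ is a voiceless obstruent between vowels /a/ and /o/, so it voices to [v]. /safobiobirtu/ → savobiobirtu.
Rule 3 (pre-rhotic lowering): /i/ is a high vowel immediately before /r/, so it lowers to [e]. /savobiobirtu/ → savobiobertu.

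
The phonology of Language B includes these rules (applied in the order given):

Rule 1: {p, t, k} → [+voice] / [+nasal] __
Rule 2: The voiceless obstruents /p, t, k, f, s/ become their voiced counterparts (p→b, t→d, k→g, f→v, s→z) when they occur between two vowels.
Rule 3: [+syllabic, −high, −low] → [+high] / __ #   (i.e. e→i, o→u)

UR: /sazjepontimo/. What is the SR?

sazjebondimu

Rule 1 (post-nasal voicing): /t/ is a voiceless stop immediately after the nasal /n/, so it voices to [d]. /sazjepontimo/ → sazjepondimo.
Rule 2 (intervocalic voicing): /p/ is a voiceless obstruent between vowels /e/ and /o/, so it voices to [b]. /sazjepondimo/ → sazjebondimo.
Rule 3 (final vowel raising): /o/ is a mid vowel in word-final position, so it raises to [u]. /sazjebondimo/ → sazjebondimu.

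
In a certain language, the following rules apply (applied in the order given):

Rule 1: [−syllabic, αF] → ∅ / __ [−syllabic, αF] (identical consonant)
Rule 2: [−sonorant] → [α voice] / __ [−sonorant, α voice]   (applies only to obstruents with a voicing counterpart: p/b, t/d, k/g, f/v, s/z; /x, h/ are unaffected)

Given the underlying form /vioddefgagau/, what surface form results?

Rule 1 (degemination): /dd/ is a geminate; the first /d/ deletes. /vioddefgagau/ → viodefgagau.
Rule 2 (regressive voicing assimilation): /f/ precedes the voiced obstruent /g/, so it voices to [v] by assimilation. /viodefgagau/ → viodevgagau.

viodevgagau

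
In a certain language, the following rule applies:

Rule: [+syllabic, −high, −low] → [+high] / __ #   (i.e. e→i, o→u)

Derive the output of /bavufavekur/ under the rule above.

bavufavekur

No segment of /bavufavekur/ meets the structural description of the rule, so the form surfaces unchanged.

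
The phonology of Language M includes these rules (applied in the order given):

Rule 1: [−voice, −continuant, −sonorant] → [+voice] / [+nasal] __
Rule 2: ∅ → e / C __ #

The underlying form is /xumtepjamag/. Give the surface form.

xumdepjamage

Rule 1 (post-nasal voicing): /t/ is a voiceless stop immediately after the nasal /m/, so it voices to [d]. /xumtepjamag/ → xumdepjamag.
Rule 2 (final e-epenthesis): the form ends in the consonant /g/, so [e] is inserted word-finally. /xumdepjamag/ → xumdepjamage.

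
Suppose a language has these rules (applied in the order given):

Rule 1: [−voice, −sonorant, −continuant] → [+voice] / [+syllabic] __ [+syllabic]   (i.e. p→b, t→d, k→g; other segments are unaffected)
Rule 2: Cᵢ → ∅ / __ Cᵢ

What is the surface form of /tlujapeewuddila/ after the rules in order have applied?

Rule 1 (intervocalic voicing): /p/ is a voiceless stop between vowels /a/ and /e/, so it voices to [b]. /tlujapeewuddila/ → tlujabeewuddila.
Rule 2 (degemination): /dd/ is a geminate; the first /d/ deletes. /tlujabeewuddila/ → tlujabeewudila.

tlujabeewudila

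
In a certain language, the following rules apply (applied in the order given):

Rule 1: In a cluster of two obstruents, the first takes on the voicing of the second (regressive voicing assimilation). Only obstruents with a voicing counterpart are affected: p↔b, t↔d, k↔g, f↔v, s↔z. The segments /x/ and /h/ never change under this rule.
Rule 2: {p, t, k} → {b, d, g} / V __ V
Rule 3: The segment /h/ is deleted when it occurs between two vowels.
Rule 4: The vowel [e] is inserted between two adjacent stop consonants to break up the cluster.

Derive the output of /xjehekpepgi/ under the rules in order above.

xjeekepebegi

Rule 1 (regressive voicing assimilation): /p/ precedes the voiced obstruent /g/, so it voices to [b] by assimilation. /xjehekpepgi/ → xjehekpebgi.
Rule 2 (intervocalic voicing): no segment meets the environment; /xjehekpebgi/ is unchanged.
Rule 3 (intervocalic h-deletion): /h/ occurs between vowels /e/ and /e/, so it deletes. /xjehekpebgi/ → xjeekpebgi.
Rule 4 (stop-cluster e-epenthesis): /k/ and /p/ form a stop–stop cluster, so [e] is inserted between them. /b/ and /g/ form a stop–stop cluster, so [e] is inserted between them. /xjeekpebgi/ → xjeekepebegi.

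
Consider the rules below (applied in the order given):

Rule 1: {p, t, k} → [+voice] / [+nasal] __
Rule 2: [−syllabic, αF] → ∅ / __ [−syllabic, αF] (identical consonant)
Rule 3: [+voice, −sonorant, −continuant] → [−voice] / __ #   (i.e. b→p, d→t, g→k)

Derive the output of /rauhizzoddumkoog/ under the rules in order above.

Rule 1 (post-nasal voicing): /k/ is a voiceless stop immediately after the nasal /m/, so it voices to [g]. /rauhizzoddumkoog/ → rauhizzoddumgoog.
Rule 2 (degemination): /zz/ is a geminate; the first /z/ deletes. /dd/ is a geminate; the first /d/ deletes. /rauhizzoddumgoog/ → rauhizodumgoog.
Rule 3 (final devoicing): /g/ is a voiced stop in word-final position, so it devoices to [k]. /rauhizodumgoog/ → rauhizodumgook.

rauhizodumgook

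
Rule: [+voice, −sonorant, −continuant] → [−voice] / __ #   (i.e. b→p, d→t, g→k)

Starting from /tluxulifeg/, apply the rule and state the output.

tluxulifek

/g/ is a voiced stop in word-final position, so it devoices to [k].
Surface form: [tluxulifek].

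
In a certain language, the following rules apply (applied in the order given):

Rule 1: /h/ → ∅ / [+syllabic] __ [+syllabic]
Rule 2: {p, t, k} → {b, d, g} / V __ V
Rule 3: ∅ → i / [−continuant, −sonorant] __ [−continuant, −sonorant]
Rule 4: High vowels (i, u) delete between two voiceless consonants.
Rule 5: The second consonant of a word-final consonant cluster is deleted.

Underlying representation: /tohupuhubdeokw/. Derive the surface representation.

Rule 1 (intervocalic h-deletion): /h/ occurs between vowels /o/ and /u/, so it deletes. /h/ occurs between vowels /u/ and /u/, so it deletes. /tohupuhubdeokw/ → toupuubdeokw.
Rule 2 (intervocalic voicing): /p/ is a voiceless stop between vowels /u/ and /u/, so it voices to [b]. /toupuubdeokw/ → toubuubdeokw.
Rule 3 (stop-cluster i-epenthesis): /b/ and /d/ form a stop–stop cluster, so [i] is inserted between them. /toubuubdeokw/ → toubuubideokw.
Rule 4 (high vowel syncope): no segment meets the environment; /toubuubideokw/ is unchanged.
Rule 5 (final cluster simplification): /w/ is the second consonant of a word-final cluster /kw/, so it deletes. /toubuubideokw/ → toubuubideok.

toubuubideok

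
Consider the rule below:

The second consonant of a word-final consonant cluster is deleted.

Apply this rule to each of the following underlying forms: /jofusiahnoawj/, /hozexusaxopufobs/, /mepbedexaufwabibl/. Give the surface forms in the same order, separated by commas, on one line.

jofusiahnoaw, hozexusaxopufob, mepbedexaufwabib

/jofusiahnoawj/: /j/ is the second consonant of a word-final cluster /wj/, so it deletes. → [jofusiahnoaw].
/hozexusaxopufobs/: /s/ is the second consonant of a word-final cluster /bs/, so it deletes. → [hozexusaxopufob].
/mepbedexaufwabibl/: /l/ is the second consonant of a word-final cluster /bl/, so it deletes. → [mepbedexaufwabib].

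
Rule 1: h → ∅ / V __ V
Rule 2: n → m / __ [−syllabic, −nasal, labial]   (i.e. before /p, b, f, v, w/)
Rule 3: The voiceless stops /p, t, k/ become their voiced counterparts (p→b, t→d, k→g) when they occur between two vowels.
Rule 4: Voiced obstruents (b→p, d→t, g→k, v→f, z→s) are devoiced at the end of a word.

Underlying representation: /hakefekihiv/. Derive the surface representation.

hagefegiif

Rule 1 (intervocalic h-deletion): /h/ occurs between vowels /i/ and /i/, so it deletes. /hakefekihiv/ → hakefekiiv.
Rule 2 (nasal place assimilation): no segment meets the environment; /hakefekiiv/ is unchanged.
Rule 3 (intervocalic voicing): /k/ is a voiceless stop between vowels /a/ and /e/, so it voices to [g]. /k/ is a voiceless stop between vowels /e/ and /i/, so it voices to [g]. /hakefekiiv/ → hagefegiiv.
Rule 4 (final devoicing): /v/ is a voiced obstruent in word-final position, so it devoices to [f]. /hagefegiiv/ → hagefegiif.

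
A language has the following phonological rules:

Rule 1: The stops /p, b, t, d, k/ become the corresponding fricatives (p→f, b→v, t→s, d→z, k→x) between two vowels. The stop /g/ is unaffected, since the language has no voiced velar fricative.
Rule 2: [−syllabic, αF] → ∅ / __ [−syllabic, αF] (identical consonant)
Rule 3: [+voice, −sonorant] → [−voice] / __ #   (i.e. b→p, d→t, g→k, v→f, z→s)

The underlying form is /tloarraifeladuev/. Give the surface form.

Rule 1 (intervocalic spirantization): /d/ is a stop between vowels /a/ and /u/, so it spirantizes to the fricative [z]. /tloarraifeladuev/ → tloarraifelazuev.
Rule 2 (degemination): /rr/ is a geminate; the first /r/ deletes. /tloarraifelazuev/ → tloaraifelazuev.
Rule 3 (final devoicing): /v/ is a voiced obstruent in word-final position, so it devoices to [f]. /tloaraifelazuev/ → tloaraifelazuef.

tloaraifelazuef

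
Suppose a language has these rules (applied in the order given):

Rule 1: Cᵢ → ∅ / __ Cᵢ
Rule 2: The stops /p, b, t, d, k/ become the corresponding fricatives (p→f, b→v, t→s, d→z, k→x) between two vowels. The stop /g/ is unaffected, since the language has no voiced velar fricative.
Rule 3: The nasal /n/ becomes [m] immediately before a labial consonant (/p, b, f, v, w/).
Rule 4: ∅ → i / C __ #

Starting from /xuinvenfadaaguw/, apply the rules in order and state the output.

xuimvemfazaaguwi

Rule 1 (degemination): no segment meets the environment; /xuinvenfadaaguw/ is unchanged.
Rule 2 (intervocalic spirantization): /d/ is a stop between vowels /a/ and /a/, so it spirantizes to the fricative [z]. /xuinvenfadaaguw/ → xuinvenfazaaguw.
Rule 3 (nasal place assimilation): /n/ precedes the labial consonant /v/, so it assimilates in place to [m]. /n/ precedes the labial consonant /f/, so it assimilates in place to [m]. /xuinvenfazaaguw/ → xuimvemfazaaguw.
Rule 4 (final i-epenthesis): the form ends in the consonant /w/, so [i] is inserted word-finally. /xuimvemfazaaguw/ → xuimvemfazaaguwi.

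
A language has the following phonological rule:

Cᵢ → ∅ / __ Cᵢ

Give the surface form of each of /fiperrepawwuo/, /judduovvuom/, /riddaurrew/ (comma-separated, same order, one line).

fiperepawuo, juduovuom, ridaurew

/fiperrepawwuo/: /rr/ is a geminate; the first /r/ deletes. /ww/ is a geminate; the first /w/ deletes. → [fiperepawuo].
/judduovvuom/: /dd/ is a geminate; the first /d/ deletes. /vv/ is a geminate; the first /v/ deletes. → [juduovuom].
/riddaurrew/: /dd/ is a geminate; the first /d/ deletes. /rr/ is a geminate; the first /r/ deletes. → [ridaurew].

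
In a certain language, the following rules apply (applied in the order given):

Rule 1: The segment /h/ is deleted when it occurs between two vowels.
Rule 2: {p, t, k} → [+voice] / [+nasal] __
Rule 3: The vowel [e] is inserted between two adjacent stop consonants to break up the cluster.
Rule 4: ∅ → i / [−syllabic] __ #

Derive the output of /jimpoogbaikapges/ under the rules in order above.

jimboogebaikapegesi

Rule 1 (intervocalic h-deletion): no segment meets the environment; /jimpoogbaikapges/ is unchanged.
Rule 2 (post-nasal voicing): /p/ is a voiceless stop immediately after the nasal /m/, so it voices to [b]. /jimpoogbaikapges/ → jimboogbaikapges.
Rule 3 (stop-cluster e-epenthesis): /g/ and /b/ form a stop–stop cluster, so [e] is inserted between them. /p/ and /g/ form a stop–stop cluster, so [e] is inserted between them. /jimboogbaikapges/ → jimboogebaikapeges.
Rule 4 (final i-epenthesis): the form ends in the consonant /s/, so [i] is inserted word-finally. /jimboogebaikapeges/ → jimboogebaikapegesi.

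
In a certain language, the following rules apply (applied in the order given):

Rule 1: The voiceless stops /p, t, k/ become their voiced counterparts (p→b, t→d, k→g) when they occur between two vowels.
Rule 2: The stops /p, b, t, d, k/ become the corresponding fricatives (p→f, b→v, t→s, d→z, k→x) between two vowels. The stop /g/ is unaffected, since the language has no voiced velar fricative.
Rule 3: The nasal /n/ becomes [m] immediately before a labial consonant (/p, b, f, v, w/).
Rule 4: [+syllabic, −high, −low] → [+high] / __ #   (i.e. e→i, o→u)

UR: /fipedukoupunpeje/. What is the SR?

fivezugouvumpeji

Rule 1 (intervocalic voicing): /p/ is a voiceless stop between vowels /i/ and /e/, so it voices to [b]. /k/ is a voiceless stop between vowels /u/ and /o/, so it voices to [g]. /p/ is a voiceless stop between vowels /u/ and /u/, so it voices to [b]. /fipedukoupunpeje/ → fibedugoubunpeje.
Rule 2 (intervocalic spirantization): /b/ is a stop between vowels /i/ and /e/, so it spirantizes to the fricative [v]. /d/ is a stop between vowels /e/ and /u/, so it spirantizes to the fricative [z]. /b/ is a stop between vowels /u/ and /u/, so it spirantizes to the fricative [v]. /fibedugoubunpeje/ → fivezugouvunpeje.
Rule 3 (nasal place assimilation): /n/ precedes the labial consonant /p/, so it assimilates in place to [m]. /fivezugouvunpeje/ → fivezugouvumpeje.
Rule 4 (final vowel raising): /e/ is a mid vowel in word-final position, so it raises to [i]. /fivezugouvumpeje/ → fivezugouvumpeji.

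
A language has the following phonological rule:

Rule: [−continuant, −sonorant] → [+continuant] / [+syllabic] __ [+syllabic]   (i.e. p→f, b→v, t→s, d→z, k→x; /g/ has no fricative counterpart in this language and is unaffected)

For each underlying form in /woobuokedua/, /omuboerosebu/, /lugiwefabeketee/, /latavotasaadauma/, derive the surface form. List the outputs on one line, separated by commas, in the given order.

woovuoxezua, omuvoerosevu, lugiwefavexesee, lasavosasaazauma

/woobuokedua/: /b/ is a stop between vowels /o/ and /u/, so it spirantizes to the fricative [v]. /k/ is a stop between vowels /o/ and /e/, so it spirantizes to the fricative [x]. /d/ is a stop between vowels /e/ and /u/, so it spirantizes to the fricative [z]. → [woovuoxezua].
/omuboerosebu/: /b/ is a stop between vowels /u/ and /o/, so it spirantizes to the fricative [v]. /b/ is a stop between vowels /e/ and /u/, so it spirantizes to the fricative [v]. → [omuvoerosevu].
/lugiwefabeketee/: /b/ is a stop between vowels /a/ and /e/, so it spirantizes to the fricative [v]. /k/ is a stop between vowels /e/ and /e/, so it spirantizes to the fricative [x]. /t/ is a stop between vowels /e/ and /e/, so it spirantizes to the fricative [s]. → [lugiwefavexesee].
/latavotasaadauma/: /t/ is a stop between vowels /a/ and /a/, so it spirantizes to the fricative [s]. /t/ is a stop between vowels /o/ and /a/, so it spirantizes to the fricative [s]. /d/ is a stop between vowels /a/ and /a/, so it spirantizes to the fricative [z]. → [lasavosasaazauma].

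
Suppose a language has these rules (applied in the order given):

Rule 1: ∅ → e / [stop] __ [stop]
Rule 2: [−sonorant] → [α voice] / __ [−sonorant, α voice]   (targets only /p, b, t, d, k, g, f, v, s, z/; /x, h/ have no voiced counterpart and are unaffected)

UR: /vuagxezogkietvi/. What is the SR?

vuakxezogekiedvi

Rule 1 (stop-cluster e-epenthesis): /g/ and /k/ form a stop–stop cluster, so [e] is inserted between them. /vuagxezogkietvi/ → vuagxezogekietvi.
Rule 2 (regressive voicing assimilation): /g/ precedes the voiceless obstruent /x/, so it devoices to [k] by assimilation. /t/ precedes the voiced obstruent /v/, so it voices to [d] by assimilation. /vuagxezogekietvi/ → vuakxezogekiedvi.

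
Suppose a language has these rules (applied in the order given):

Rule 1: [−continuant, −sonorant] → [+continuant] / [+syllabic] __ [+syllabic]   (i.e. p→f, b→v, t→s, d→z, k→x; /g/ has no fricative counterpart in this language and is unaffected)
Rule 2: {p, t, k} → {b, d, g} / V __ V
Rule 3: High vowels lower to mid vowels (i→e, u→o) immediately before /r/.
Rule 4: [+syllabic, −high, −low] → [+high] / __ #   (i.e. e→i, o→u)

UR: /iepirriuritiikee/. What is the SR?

ieferriorisiixei

Rule 1 (intervocalic spirantization): /p/ is a stop between vowels /e/ and /i/, so it spirantizes to the fricative [f]. /t/ is a stop between vowels /i/ and /i/, so it spirantizes to the fricative [s]. /k/ is a stop between vowels /i/ and /e/, so it spirantizes to the fricative [x]. /iepirriuritiikee/ → iefirriurisiixee.
Rule 2 (intervocalic voicing): no segment meets the environment; /iefirriurisiixee/ is unchanged.
Rule 3 (pre-rhotic lowering): /i/ is a high vowel immediately before /r/, so it lowers to [e]. /u/ is a high vowel immediately before /r/, so it lowers to [o]. /iefirriurisiixee/ → ieferriorisiixee.
Rule 4 (final vowel raising): /e/ is a mid vowel in word-final position, so it raises to [i]. /ieferriorisiixee/ → ieferriorisiixei.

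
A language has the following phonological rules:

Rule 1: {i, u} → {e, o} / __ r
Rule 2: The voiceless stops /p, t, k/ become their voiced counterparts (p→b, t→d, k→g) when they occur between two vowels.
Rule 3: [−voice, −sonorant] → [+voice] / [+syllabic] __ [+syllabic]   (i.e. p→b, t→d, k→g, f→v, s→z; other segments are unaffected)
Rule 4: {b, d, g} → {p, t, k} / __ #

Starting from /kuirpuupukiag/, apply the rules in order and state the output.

kuerpuubugiak

Rule 1 (pre-rhotic lowering): /i/ is a high vowel immediately before /r/, so it lowers to [e]. /kuirpuupukiag/ → kuerpuupukiag.
Rule 2 (intervocalic voicing): /p/ is a voiceless stop between vowels /u/ and /u/, so it voices to [b]. /k/ is a voiceless stop between vowels /u/ and /i/, so it voices to [g]. /kuerpuupukiag/ → kuerpuubugiag.
Rule 3 (intervocalic voicing): no segment meets the environment; /kuerpuubugiag/ is unchanged.
Rule 4 (final devoicing): /g/ is a voiced stop in word-final position, so it devoices to [k]. /kuerpuubugiag/ → kuerpuubugiak.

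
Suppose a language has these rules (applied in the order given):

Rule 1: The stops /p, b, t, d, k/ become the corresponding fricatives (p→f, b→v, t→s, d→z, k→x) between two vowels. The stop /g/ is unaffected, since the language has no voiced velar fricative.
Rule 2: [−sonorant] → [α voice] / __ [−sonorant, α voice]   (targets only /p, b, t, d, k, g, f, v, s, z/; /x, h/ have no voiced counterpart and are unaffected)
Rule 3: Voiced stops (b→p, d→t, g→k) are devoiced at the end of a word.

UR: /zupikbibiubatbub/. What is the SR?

Rule 1 (intervocalic spirantization): /p/ is a stop between vowels /u/ and /i/, so it spirantizes to the fricative [f]. /b/ is a stop between vowels /i/ and /i/, so it spirantizes to the fricative [v]. /b/ is a stop between vowels /u/ and /a/, so it spirantizes to the fricative [v]. /zupikbibiubatbub/ → zufikbiviuvatbub.
Rule 2 (regressive voicing assimilation): /k/ precedes the voiced obstruent /b/, so it voices to [g] by assimilation. /t/ precedes the voiced obstruent /b/, so it voices to [d] by assimilation. /zufikbiviuvatbub/ → zufigbiviuvadbub.
Rule 3 (final devoicing): /b/ is a voiced stop in word-final position, so it devoices to [p]. /zufigbiviuvadbub/ → zufigbiviuvadbup.

zufigbiviuvadbup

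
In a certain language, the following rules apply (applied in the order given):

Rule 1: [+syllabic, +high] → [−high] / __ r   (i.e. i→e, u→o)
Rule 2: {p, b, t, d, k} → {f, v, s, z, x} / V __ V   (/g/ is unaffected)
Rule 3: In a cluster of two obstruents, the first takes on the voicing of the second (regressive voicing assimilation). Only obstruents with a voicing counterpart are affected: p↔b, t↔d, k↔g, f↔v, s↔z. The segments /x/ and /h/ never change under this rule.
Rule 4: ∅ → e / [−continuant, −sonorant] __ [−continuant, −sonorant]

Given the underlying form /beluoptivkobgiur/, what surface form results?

Rule 1 (pre-rhotic lowering): /u/ is a high vowel immediately before /r/, so it lowers to [o]. /beluoptivkobgiur/ → beluoptivkobgior.
Rule 2 (intervocalic spirantization): no segment meets the environment; /beluoptivkobgior/ is unchanged.
Rule 3 (regressive voicing assimilation): /v/ precedes the voiceless obstruent /k/, so it devoices to [f] by assimilation. /beluoptivkobgior/ → beluoptifkobgior.
Rule 4 (stop-cluster e-epenthesis): /p/ and /t/ form a stop–stop cluster, so [e] is inserted between them. /b/ and /g/ form a stop–stop cluster, so [e] is inserted between them. /beluoptifkobgior/ → beluopetifkobegior.

beluopetifkobegior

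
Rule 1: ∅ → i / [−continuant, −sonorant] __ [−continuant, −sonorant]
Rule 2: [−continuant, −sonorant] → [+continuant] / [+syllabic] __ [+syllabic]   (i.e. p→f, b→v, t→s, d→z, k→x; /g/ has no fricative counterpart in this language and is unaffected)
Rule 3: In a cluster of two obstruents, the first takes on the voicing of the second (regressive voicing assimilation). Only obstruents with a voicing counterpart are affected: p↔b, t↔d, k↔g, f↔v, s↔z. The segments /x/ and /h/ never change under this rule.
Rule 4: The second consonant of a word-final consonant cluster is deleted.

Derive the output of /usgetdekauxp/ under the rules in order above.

uzgesizexaux

Rule 1 (stop-cluster i-epenthesis): /t/ and /d/ form a stop–stop cluster, so [i] is inserted between them. /usgetdekauxp/ → usgetidekauxp.
Rule 2 (intervocalic spirantization): /t/ is a stop between vowels /e/ and /i/, so it spirantizes to the fricative [s]. /d/ is a stop between vowels /i/ and /e/, so it spirantizes to the fricative [z]. /k/ is a stop between vowels /e/ and /a/, so it spirantizes to the fricative [x]. /usgetidekauxp/ → usgesizexauxp.
Rule 3 (regressive voicing assimilation): /s/ precedes the voiced obstruent /g/, so it voices to [z] by assimilation. /usgesizexauxp/ → uzgesizexauxp.
Rule 4 (final cluster simplification): /p/ is the second consonant of a word-final cluster /xp/, so it deletes. /uzgesizexauxp/ → uzgesizexaux.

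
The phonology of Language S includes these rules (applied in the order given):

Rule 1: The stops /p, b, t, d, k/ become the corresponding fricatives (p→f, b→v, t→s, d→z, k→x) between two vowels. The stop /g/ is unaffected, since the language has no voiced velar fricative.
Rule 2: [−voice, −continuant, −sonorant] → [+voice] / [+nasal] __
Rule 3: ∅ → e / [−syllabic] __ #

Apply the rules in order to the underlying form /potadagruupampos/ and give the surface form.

Rule 1 (intervocalic spirantization): /t/ is a stop between vowels /o/ and /a/, so it spirantizes to the fricative [s]. /d/ is a stop between vowels /a/ and /a/, so it spirantizes to the fricative [z]. /p/ is a stop between vowels /u/ and /a/, so it spirantizes to the fricative [f]. /potadagruupampos/ → posazagruufampos.
Rule 2 (post-nasal voicing): /p/ is a voiceless stop immediately after the nasal /m/, so it voices to [b]. /posazagruufampos/ → posazagruufambos.
Rule 3 (final e-epenthesis): the form ends in the consonant /s/, so [e] is inserted word-finally. /posazagruufambos/ → posazagruufambose.

posazagruufambose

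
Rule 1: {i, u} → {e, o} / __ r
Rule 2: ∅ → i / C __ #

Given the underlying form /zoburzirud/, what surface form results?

Rule 1 (pre-rhotic lowering): /u/ is a high vowel immediately before /r/, so it lowers to [o]. /i/ is a high vowel immediately before /r/, so it lowers to [e]. /zoburzirud/ → zoborzerud.
Rule 2 (final i-epenthesis): the form ends in the consonant /d/, so [i] is inserted word-finally. /zoborzerud/ → zoborzerudi.

zoborzerudi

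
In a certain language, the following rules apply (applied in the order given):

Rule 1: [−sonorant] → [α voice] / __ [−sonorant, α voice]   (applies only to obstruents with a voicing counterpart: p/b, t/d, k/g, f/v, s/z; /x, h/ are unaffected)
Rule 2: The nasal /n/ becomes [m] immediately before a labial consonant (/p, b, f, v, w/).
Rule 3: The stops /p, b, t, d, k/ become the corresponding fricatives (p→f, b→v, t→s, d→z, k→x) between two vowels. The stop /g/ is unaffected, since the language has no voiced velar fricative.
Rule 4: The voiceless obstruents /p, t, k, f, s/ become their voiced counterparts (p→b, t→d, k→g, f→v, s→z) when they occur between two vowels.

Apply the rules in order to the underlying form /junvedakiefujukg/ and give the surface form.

jumvezaxievujugg

Rule 1 (regressive voicing assimilation): /k/ precedes the voiced obstruent /g/, so it voices to [g] by assimilation. /junvedakiefujukg/ → junvedakiefujugg.
Rule 2 (nasal place assimilation): /n/ precedes the labial consonant /v/, so it assimilates in place to [m]. /junvedakiefujugg/ → jumvedakiefujugg.
Rule 3 (intervocalic spirantization): /d/ is a stop between vowels /e/ and /a/, so it spirantizes to the fricative [z]. /k/ is a stop between vowels /a/ and /i/, so it spirantizes to the fricative [x]. /jumvedakiefujugg/ → jumvezaxiefujugg.
Rule 4 (intervocalic voicing): /f/ is a voiceless obstruent between vowels /e/ and /u/, so it voices to [v]. /jumvezaxiefujugg/ → jumvezaxievujugg.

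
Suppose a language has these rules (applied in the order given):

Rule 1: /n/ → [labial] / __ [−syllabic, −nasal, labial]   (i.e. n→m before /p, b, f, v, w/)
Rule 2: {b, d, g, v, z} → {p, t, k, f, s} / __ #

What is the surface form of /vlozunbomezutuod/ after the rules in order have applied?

Rule 1 (nasal place assimilation): /n/ precedes the labial consonant /b/, so it assimilates in place to [m]. /vlozunbomezutuod/ → vlozumbomezutuod.
Rule 2 (final devoicing): /d/ is a voiced obstruent in word-final position, so it devoices to [t]. /vlozumbomezutuod/ → vlozumbomezutuot.

vlozumbomezutuot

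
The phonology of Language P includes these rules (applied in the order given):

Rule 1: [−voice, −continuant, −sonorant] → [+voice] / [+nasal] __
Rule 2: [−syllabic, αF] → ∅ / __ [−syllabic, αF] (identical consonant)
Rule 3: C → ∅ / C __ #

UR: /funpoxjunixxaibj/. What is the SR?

Rule 1 (post-nasal voicing): /p/ is a voiceless stop immediately after the nasal /n/, so it voices to [b]. /funpoxjunixxaibj/ → funboxjunixxaibj.
Rule 2 (degemination): /xx/ is a geminate; the first /x/ deletes. /funboxjunixxaibj/ → funboxjunixaibj.
Rule 3 (final cluster simplification): /j/ is the second consonant of a word-final cluster /bj/, so it deletes. /funboxjunixaibj/ → funboxjunixaib.

funboxjunixaib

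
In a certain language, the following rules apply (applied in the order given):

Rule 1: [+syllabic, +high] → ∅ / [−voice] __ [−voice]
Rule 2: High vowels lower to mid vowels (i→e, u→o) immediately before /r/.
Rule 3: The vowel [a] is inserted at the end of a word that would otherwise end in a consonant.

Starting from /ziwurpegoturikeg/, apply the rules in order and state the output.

ziworpegotorikega

Rule 1 (high vowel syncope): no segment meets the environment; /ziwurpegoturikeg/ is unchanged.
Rule 2 (pre-rhotic lowering): /u/ is a high vowel immediately before /r/, so it lowers to [o]. /u/ is a high vowel immediately before /r/, so it lowers to [o]. /ziwurpegoturikeg/ → ziworpegotorikeg.
Rule 3 (final a-epenthesis): the form ends in the consonant /g/, so [a] is inserted word-finally. /ziworpegotorikeg/ → ziworpegotorikega.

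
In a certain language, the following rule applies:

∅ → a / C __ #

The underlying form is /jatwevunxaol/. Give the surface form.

the form ends in the consonant /l/, so [a] is inserted word-finally.
Surface form: [jatwevunxaola].

jatwevunxaola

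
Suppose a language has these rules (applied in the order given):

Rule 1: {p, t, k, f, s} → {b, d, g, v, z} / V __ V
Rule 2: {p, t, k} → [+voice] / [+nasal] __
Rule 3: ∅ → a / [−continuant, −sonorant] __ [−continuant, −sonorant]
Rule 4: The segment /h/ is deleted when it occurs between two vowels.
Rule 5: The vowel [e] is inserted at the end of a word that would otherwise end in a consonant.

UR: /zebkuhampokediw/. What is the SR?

Rule 1 (intervocalic voicing): /k/ is a voiceless obstruent between vowels /o/ and /e/, so it voices to [g]. /zebkuhampokediw/ → zebkuhampogediw.
Rule 2 (post-nasal voicing): /p/ is a voiceless stop immediately after the nasal /m/, so it voices to [b]. /zebkuhampogediw/ → zebkuhambogediw.
Rule 3 (stop-cluster a-epenthesis): /b/ and /k/ form a stop–stop cluster, so [a] is inserted between them. /zebkuhambogediw/ → zebakuhambogediw.
Rule 4 (intervocalic h-deletion): /h/ occurs between vowels /u/ and /a/, so it deletes. /zebakuhambogediw/ → zebakuambogediw.
Rule 5 (final e-epenthesis): the form ends in the consonant /w/, so [e] is inserted word-finally. /zebakuambogediw/ → zebakuambogediwe.

zebakuambogediwe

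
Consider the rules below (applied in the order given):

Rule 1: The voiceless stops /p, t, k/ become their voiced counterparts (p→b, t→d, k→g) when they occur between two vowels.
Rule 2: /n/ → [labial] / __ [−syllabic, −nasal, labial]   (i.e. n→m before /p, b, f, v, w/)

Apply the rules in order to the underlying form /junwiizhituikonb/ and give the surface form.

Rule 1 (intervocalic voicing): /t/ is a voiceless stop between vowels /i/ and /u/, so it voices to [d]. /k/ is a voiceless stop between vowels /i/ and /o/, so it voices to [g]. /junwiizhituikonb/ → junwiizhiduigonb.
Rule 2 (nasal place assimilation): /n/ precedes the labial consonant /w/, so it assimilates in place to [m]. /n/ precedes the labial consonant /b/, so it assimilates in place to [m]. /junwiizhiduigonb/ → jumwiizhiduigomb.

jumwiizhiduigomb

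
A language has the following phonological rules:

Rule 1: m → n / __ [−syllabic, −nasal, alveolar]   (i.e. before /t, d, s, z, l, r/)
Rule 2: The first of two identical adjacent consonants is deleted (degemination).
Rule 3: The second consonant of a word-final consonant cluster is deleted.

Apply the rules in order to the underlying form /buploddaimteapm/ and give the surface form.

Rule 1 (nasal place assimilation): /m/ precedes the alveolar consonant /t/, so it assimilates in place to [n]. /buploddaimteapm/ → buploddainteapm.
Rule 2 (degemination): /dd/ is a geminate; the first /d/ deletes. /buploddainteapm/ → buplodainteapm.
Rule 3 (final cluster simplification): /m/ is the second consonant of a word-final cluster /pm/, so it deletes. /buplodainteapm/ → buplodainteap.

buplodainteap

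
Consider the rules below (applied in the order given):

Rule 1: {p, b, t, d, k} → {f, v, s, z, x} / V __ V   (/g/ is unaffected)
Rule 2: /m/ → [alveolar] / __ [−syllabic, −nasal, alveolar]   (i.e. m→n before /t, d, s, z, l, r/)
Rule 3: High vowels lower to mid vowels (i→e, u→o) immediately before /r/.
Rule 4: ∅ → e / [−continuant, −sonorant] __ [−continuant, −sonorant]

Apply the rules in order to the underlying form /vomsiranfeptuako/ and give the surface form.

Rule 1 (intervocalic spirantization): /k/ is a stop between vowels /a/ and /o/, so it spirantizes to the fricative [x]. /vomsiranfeptuako/ → vomsiranfeptuaxo.
Rule 2 (nasal place assimilation): /m/ precedes the alveolar consonant /s/, so it assimilates in place to [n]. /vomsiranfeptuaxo/ → vonsiranfeptuaxo.
Rule 3 (pre-rhotic lowering): /i/ is a high vowel immediately before /r/, so it lowers to [e]. /vonsiranfeptuaxo/ → vonseranfeptuaxo.
Rule 4 (stop-cluster e-epenthesis): /p/ and /t/ form a stop–stop cluster, so [e] is inserted between them. /vonseranfeptuaxo/ → vonseranfepetuaxo.

vonseranfepetuaxo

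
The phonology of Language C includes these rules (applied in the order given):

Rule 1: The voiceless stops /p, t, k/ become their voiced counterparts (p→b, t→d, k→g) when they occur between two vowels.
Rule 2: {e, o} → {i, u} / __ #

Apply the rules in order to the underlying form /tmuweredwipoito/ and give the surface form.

Rule 1 (intervocalic voicing): /p/ is a voiceless stop between vowels /i/ and /o/, so it voices to [b]. /t/ is a voiceless stop between vowels /i/ and /o/, so it voices to [d]. /tmuweredwipoito/ → tmuweredwiboido.
Rule 2 (final vowel raising): /o/ is a mid vowel in word-final position, so it raises to [u]. /tmuweredwiboido/ → tmuweredwiboidu.

tmuweredwiboidu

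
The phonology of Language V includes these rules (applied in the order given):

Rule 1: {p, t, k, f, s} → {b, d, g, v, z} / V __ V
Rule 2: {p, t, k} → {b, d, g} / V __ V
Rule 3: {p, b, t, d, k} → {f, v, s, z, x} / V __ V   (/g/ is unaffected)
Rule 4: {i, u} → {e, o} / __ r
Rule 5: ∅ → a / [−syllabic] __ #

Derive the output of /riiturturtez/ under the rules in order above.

riizortorteza

Rule 1 (intervocalic voicing): /t/ is a voiceless obstruent between vowels /i/ and /u/, so it voices to [d]. /riiturturtez/ → riidurturtez.
Rule 2 (intervocalic voicing): no segment meets the environment; /riidurturtez/ is unchanged.
Rule 3 (intervocalic spirantization): /d/ is a stop between vowels /i/ and /u/, so it spirantizes to the fricative [z]. /riidurturtez/ → riizurturtez.
Rule 4 (pre-rhotic lowering): /u/ is a high vowel immediately before /r/, so it lowers to [o]. /u/ is a high vowel immediately before /r/, so it lowers to [o]. /riizurturtez/ → riizortortez.
Rule 5 (final a-epenthesis): the form ends in the consonant /z/, so [a] is inserted word-finally. /riizortortez/ → riizortorteza.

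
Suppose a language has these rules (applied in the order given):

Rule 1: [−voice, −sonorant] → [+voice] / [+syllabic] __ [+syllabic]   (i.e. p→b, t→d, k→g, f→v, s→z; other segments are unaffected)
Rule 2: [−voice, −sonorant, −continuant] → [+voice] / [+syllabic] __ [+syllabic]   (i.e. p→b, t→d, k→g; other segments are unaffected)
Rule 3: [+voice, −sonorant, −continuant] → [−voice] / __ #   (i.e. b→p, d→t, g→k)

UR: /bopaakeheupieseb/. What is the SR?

Rule 1 (intervocalic voicing): /p/ is a voiceless obstruent between vowels /o/ and /a/, so it voices to [b]. /k/ is a voiceless obstruent between vowels /a/ and /e/, so it voices to [g]. /p/ is a voiceless obstruent between vowels /u/ and /i/, so it voices to [b]. /s/ is a voiceless obstruent between vowels /e/ and /e/, so it voices to [z]. /bopaakeheupieseb/ → bobaageheubiezeb.
Rule 2 (intervocalic voicing): no segment meets the environment; /bobaageheubiezeb/ is unchanged.
Rule 3 (final devoicing): /b/ is a voiced stop in word-final position, so it devoices to [p]. /bobaageheubiezeb/ → bobaageheubiezep.

bobaageheubiezep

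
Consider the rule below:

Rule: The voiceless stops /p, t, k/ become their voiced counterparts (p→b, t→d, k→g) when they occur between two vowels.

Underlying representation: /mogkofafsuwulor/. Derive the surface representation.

mogkofafsuwulor

No segment of /mogkofafsuwulor/ meets the structural description of the rule, so the form surfaces unchanged.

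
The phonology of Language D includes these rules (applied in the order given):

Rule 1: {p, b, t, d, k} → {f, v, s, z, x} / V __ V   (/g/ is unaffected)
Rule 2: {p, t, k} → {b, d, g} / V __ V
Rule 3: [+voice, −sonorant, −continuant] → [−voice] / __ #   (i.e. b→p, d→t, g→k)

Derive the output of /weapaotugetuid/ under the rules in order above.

weafaosugesuit

Rule 1 (intervocalic spirantization): /p/ is a stop between vowels /a/ and /a/, so it spirantizes to the fricative [f]. /t/ is a stop between vowels /o/ and /u/, so it spirantizes to the fricative [s]. /t/ is a stop between vowels /e/ and /u/, so it spirantizes to the fricative [s]. /weapaotugetuid/ → weafaosugesuid.
Rule 2 (intervocalic voicing): no segment meets the environment; /weafaosugesuid/ is unchanged.
Rule 3 (final devoicing): /d/ is a voiced stop in word-final position, so it devoices to [t]. /weafaosugesuid/ → weafaosugesuit.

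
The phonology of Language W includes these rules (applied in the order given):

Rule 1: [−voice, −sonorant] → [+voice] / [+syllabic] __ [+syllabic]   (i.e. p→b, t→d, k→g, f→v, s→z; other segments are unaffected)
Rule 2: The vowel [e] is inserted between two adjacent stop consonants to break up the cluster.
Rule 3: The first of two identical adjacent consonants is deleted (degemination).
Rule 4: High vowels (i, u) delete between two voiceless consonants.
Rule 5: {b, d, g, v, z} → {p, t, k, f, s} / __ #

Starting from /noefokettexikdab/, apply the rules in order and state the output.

Rule 1 (intervocalic voicing): /f/ is a voiceless obstruent between vowels /e/ and /o/, so it voices to [v]. /k/ is a voiceless obstruent between vowels /o/ and /e/, so it voices to [g]. /noefokettexikdab/ → noevogettexikdab.
Rule 2 (stop-cluster e-epenthesis): /t/ and /t/ form a stop–stop cluster, so [e] is inserted between them. /k/ and /d/ form a stop–stop cluster, so [e] is inserted between them. /noevogettexikdab/ → noevogetetexikedab.
Rule 3 (degemination): no segment meets the environment; /noevogetetexikedab/ is unchanged.
Rule 4 (high vowel syncope): /i/ is a high vowel flanked by voiceless consonants /x/ and /k/, so it deletes. /noevogetetexikedab/ → noevogetetexkedab.
Rule 5 (final devoicing): /b/ is a voiced obstruent in word-final position, so it devoices to [p]. /noevogetetexkedab/ → noevogetetexkedap.

noevogetetexkedap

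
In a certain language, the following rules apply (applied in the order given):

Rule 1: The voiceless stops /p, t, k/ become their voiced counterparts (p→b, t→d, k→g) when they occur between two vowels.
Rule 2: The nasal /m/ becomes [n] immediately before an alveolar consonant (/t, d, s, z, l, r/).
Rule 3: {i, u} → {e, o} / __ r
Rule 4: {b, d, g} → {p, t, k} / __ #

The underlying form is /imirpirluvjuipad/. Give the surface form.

Rule 1 (intervocalic voicing): /p/ is a voiceless stop between vowels /i/ and /a/, so it voices to [b]. /imirpirluvjuipad/ → imirpirluvjuibad.
Rule 2 (nasal place assimilation): no segment meets the environment; /imirpirluvjuibad/ is unchanged.
Rule 3 (pre-rhotic lowering): /i/ is a high vowel immediately before /r/, so it lowers to [e]. /i/ is a high vowel immediately before /r/, so it lowers to [e]. /imirpirluvjuibad/ → imerperluvjuibad.
Rule 4 (final devoicing): /d/ is a voiced stop in word-final position, so it devoices to [t]. /imerperluvjuibad/ → imerperluvjuibat.

imerperluvjuibat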